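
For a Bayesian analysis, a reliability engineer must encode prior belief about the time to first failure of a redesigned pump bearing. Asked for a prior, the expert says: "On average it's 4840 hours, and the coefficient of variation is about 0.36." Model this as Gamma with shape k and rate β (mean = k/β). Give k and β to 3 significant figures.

For Gamma(k, rate β): mean = k/β, variance = k/β², so CV = 1/√k.
CV = 0.36, hence k = 1/CV² = 7.72.
Then β = k/mean = 7.72/4840 = 0.00159.

k ≈ 7.72, β ≈ 0.00159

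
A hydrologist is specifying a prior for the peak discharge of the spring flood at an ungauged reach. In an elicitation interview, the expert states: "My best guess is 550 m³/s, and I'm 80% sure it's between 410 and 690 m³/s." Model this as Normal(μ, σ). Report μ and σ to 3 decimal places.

A symmetric 80% interval runs μ ± z·σ with z = 1.282.
Half-width = 140, so σ = 140/1.282 = 109.243.
μ is the stated best guess, 550.000.

μ = 550.000, σ = 109.243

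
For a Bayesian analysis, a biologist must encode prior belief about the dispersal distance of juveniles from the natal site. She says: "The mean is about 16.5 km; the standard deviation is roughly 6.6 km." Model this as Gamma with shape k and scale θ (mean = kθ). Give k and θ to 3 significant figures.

For Gamma(k, scale θ): mean = kθ, variance = kθ², so CV = 1/√k.
CV = SD/mean = 6.6/16.5 = 0.4, hence k = 1/CV² = 6.25.
Then θ = mean/k = 16.5/6.25 = 2.64.

k ≈ 6.25, θ ≈ 2.64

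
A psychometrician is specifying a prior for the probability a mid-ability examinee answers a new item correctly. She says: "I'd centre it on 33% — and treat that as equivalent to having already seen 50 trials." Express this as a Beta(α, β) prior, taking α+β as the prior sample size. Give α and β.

Under the effective-sample-size interpretation, Beta(α, β) has prior mean α/(α+β) and prior sample size α+β.
So α+β = 50 and α/(α+β) = 0.33, giving α = 0.33·50 = 16.5 and β = 50 − 16.5 = 33.5.

α = 16.5, β = 33.5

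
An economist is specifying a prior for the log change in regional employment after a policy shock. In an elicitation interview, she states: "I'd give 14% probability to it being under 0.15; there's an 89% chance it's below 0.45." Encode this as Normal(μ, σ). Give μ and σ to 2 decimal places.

For Normal(μ,σ), the p-quantile is μ + z_p·σ. Here z_{0.14} = -1.08, z_{0.89} = 1.227.
So 0.15 = μ − 1.08σ and 0.45 = μ + 1.227σ.
Subtracting: σ = (0.45 − 0.15)/(1.227 − (-1.08)) = 0.13.
Then μ = 0.15 − (-1.08)·0.13 = 0.29.

μ = 0.29, σ = 0.13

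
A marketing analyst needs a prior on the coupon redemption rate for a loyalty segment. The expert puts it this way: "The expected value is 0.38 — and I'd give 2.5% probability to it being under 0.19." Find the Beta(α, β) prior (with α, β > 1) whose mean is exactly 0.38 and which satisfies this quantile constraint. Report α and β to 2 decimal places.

α ≈ 7.94, β ≈ 12.95

With mean 0.38 fixed, write α = 0.38s, β = 0.62s where s = α+β.
Need P(θ < 0.19) = 0.025 under Beta(0.38s, 0.62s). Normal approximation: (q−m)/√(m(1−m)/s) ≈ z_{0.025} = -1.96, so s ≈ 0.38·0.62·(-1.96)²/(0.19−0.38)² = 25.1.
At s = 25.1: P(θ<0.19) ≈ 0.015. Adjusting to match 0.025 gives s ≈ 20.89.
So α = 0.38·20.89 ≈ 7.94, β = 0.62·20.89 ≈ 12.95.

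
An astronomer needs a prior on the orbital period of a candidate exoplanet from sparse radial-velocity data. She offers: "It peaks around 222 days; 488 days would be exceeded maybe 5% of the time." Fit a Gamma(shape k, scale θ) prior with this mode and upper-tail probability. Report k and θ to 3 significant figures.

k ≈ 5.44, θ ≈ 50.1

Gamma(k,θ) with k>1 has mode (k−1)θ, so θ = 222/(k−1).
Need P(X < 488) = 0.95 with θ tied to k this way. Start at k = 2, θ = 222: P(X<488) ≈ 0.645.
Too low — raise k to concentrate. Iterating converges to k ≈ 5.44.
Then θ = 222/(5.44−1) ≈ 50.1.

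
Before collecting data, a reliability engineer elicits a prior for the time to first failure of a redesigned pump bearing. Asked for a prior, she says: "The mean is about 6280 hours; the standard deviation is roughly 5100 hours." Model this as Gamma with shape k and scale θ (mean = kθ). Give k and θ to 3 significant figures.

For Gamma(k, scale θ): mean = kθ, variance = kθ², so CV = 1/√k.
CV = SD/mean = 5100/6280 = 0.8121, hence k = 1/CV² = 1.52.
Then θ = mean/k = 6280/1.52 = 4140.

k ≈ 1.52, θ ≈ 4140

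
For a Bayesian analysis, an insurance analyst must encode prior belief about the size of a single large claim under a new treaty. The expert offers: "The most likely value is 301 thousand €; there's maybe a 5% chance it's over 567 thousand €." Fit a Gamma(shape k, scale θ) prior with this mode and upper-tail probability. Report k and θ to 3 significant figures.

k ≈ 7.94, θ ≈ 43.4

Gamma(k,θ) with k>1 has mode (k−1)θ, so θ = 301/(k−1).
Need P(X < 567) = 0.95 with θ tied to k this way. Start at k = 2, θ = 301: P(X<567) ≈ 0.562.
Too low — raise k to concentrate. Iterating converges to k ≈ 7.94.
Then θ = 301/(7.94−1) ≈ 43.4.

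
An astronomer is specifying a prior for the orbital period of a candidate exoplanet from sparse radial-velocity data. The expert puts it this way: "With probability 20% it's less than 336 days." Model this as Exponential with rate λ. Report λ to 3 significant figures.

P(T < 336.0) = 1 − e^(−λ·336.0) = 0.2, so λ = −ln(1−0.2)/336.0 = −ln(0.8)/336.0 = 0.000664.

λ ≈ 0.000664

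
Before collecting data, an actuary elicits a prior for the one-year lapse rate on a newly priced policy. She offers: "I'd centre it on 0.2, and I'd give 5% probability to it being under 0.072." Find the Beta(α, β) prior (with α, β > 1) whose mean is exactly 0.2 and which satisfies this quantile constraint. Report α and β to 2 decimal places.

α ≈ 3.74, β ≈ 14.95

With mean 0.2 fixed, write α = 0.2s, β = 0.8s where s = α+β.
Need P(θ < 0.072) = 0.05 under Beta(0.2s, 0.8s). Normal approximation: (q−m)/√(m(1−m)/s) ≈ z_{0.05} = -1.64, so s ≈ 0.2·0.8·(-1.64)²/(0.072−0.2)² = 26.4.
At s = 26.4: P(θ<0.072) ≈ 0.022. Adjusting to match 0.05 gives s ≈ 18.69.
So α = 0.2·18.69 ≈ 3.74, β = 0.8·18.69 ≈ 14.95.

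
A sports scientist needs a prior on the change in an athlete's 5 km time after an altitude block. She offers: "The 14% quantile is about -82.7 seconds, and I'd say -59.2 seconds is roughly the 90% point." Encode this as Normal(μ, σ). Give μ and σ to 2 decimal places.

μ = -71.95, σ = 9.95

The p-quantile of Normal(μ,σ) is μ + z_p·σ, with z_{0.14} = -1.08 and z_{0.9} = 1.282.
Eliminate σ: μ = (z₂·x₁ − z₁·x₂)/(z₂ − z₁) = (1.282·-82.7 − (-1.08)·-59.2)/2.362 = -71.95.
Then σ = (x₂ − x₁)/(z₂ − z₁) = (-59.2 − -82.7)/2.362 = 9.95.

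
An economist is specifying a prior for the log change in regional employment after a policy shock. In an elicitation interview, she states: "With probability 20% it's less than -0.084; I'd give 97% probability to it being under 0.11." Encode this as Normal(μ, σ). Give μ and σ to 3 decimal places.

μ = -0.024, σ = 0.071

For Normal(μ,σ), the p-quantile is μ + z_p·σ. Here z_{0.2} = -0.8416, z_{0.97} = 1.881.
So -0.084 = μ − 0.8416σ and 0.11 = μ + 1.881σ.
Subtracting: σ = (0.11 − -0.084)/(1.881 − (-0.8416)) = 0.071.
Then μ = -0.084 − (-0.8416)·0.071 = -0.024.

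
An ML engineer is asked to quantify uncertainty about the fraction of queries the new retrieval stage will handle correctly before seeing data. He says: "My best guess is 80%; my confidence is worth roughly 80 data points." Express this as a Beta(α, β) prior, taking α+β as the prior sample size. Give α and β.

Under the effective-sample-size interpretation, Beta(α, β) has prior mean α/(α+β) and prior sample size α+β.
So α+β = 80 and α/(α+β) = 0.8, giving α = 0.8·80 = 64 and β = 80 − 64 = 16.

α = 64, β = 16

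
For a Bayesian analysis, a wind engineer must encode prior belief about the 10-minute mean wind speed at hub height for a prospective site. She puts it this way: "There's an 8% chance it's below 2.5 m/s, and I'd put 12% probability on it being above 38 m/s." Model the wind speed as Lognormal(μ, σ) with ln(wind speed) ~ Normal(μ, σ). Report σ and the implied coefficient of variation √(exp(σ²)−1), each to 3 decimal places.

σ ≈ 1.055, CV ≈ 1.429

If T ~ Lognormal(μ,σ) then ln T ~ Normal(μ,σ), so the p-quantile of ln T is μ + z_p·σ.
ln(2.5) = 0.9163 and ln(38) = 3.638; z_{0.08} = -1.405, z_{0.88} = 1.175.
σ = (3.638 − 0.9163)/(1.175 − (-1.405)) = 1.055.
μ = 0.9163 − (-1.405)·1.055 = 2.398.
CV = √(exp(σ²)−1) = √(exp(1.1125)−1) = 1.429.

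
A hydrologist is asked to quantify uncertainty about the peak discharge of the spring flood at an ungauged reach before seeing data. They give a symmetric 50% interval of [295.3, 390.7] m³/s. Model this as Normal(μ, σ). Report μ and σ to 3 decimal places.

μ = 343.000, σ = 70.720

A symmetric 50% interval runs μ ± z·σ with z = 0.6745.
Half-width = 47.7, so σ = 47.7/0.6745 = 70.720.
μ is the interval midpoint, 343.000.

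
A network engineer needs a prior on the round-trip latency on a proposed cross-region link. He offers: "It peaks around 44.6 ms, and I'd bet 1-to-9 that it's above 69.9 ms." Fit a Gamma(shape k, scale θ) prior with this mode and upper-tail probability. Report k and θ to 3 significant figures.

k ≈ 10.3, θ ≈ 4.81

Gamma(k,θ) with k>1 has mode (k−1)θ, so θ = 44.6/(k−1).
Need P(X < 69.9) = 0.9 with θ tied to k this way. Start at k = 2, θ = 44.6: P(X<69.9) ≈ 0.464.
Too low — raise k to concentrate. Iterating converges to k ≈ 10.3.
Then θ = 44.6/(10.3−1) ≈ 4.81.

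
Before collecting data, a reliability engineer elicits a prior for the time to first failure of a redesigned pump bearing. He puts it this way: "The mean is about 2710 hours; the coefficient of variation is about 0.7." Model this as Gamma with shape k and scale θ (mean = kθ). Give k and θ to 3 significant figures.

k ≈ 2.04, θ ≈ 1330

For Gamma(k, scale θ): mean = kθ, variance = kθ², so CV = 1/√k.
CV = 0.7, hence k = 1/CV² = 2.04.
Then θ = mean/k = 2710/2.04 = 1330.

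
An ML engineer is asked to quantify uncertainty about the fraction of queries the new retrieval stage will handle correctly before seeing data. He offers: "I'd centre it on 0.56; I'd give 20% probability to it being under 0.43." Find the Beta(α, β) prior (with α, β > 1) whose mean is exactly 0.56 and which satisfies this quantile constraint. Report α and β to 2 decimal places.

With mean 0.56 fixed, write α = 0.56s, β = 0.44s where s = α+β.
Need P(θ < 0.43) = 0.2 under Beta(0.56s, 0.44s). Normal approximation: (q−m)/√(m(1−m)/s) ≈ z_{0.2} = -0.842, so s ≈ 0.56·0.44·(-0.842)²/(0.43−0.56)² = 10.3.
At s = 10.3: P(θ<0.43) ≈ 0.199. Adjusting to match 0.2 gives s ≈ 10.28.
So α = 0.56·10.28 ≈ 5.76, β = 0.44·10.28 ≈ 4.52.

α ≈ 5.76, β ≈ 4.52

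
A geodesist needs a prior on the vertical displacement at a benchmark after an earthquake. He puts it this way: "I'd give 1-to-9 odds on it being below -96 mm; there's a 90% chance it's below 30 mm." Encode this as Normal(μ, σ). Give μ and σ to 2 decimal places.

μ = -33.00, σ = 49.16

The p-quantile of Normal(μ,σ) is μ + z_p·σ, with z_{0.1} = -1.282 and z_{0.9} = 1.282.
Eliminate σ: μ = (z₂·x₁ − z₁·x₂)/(z₂ − z₁) = (1.282·-96 − (-1.282)·30)/2.563 = -33.00.
Then σ = (x₂ − x₁)/(z₂ − z₁) = (30 − -96)/2.563 = 49.16.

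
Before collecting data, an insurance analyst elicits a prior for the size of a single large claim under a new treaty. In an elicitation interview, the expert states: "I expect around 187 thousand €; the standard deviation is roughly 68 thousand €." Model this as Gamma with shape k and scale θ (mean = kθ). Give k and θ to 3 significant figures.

For Gamma(k, scale θ): mean = kθ, variance = kθ², so CV = 1/√k.
CV = SD/mean = 68/187 = 0.3636, hence k = 1/CV² = 7.56.
Then θ = mean/k = 187/7.56 = 24.7.

k ≈ 7.56, θ ≈ 24.7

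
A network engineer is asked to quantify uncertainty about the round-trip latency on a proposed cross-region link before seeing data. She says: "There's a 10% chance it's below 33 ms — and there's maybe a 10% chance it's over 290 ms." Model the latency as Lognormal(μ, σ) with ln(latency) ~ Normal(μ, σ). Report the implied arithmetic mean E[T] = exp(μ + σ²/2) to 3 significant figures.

If T ~ Lognormal(μ,σ) then ln T ~ Normal(μ,σ), so the p-quantile of ln T is μ + z_p·σ.
ln(33) = 3.497 and ln(290) = 5.67; z_{0.1} = -1.282, z_{0.9} = 1.282.
σ = (5.67 − 3.497)/(1.282 − (-1.282)) = 0.848.
μ = 3.497 − (-1.282)·0.848 = 4.583.
E[T] = exp(μ + σ²/2) = exp(4.583 + 0.3595) = 140 ms.

E[T] ≈ 140 ms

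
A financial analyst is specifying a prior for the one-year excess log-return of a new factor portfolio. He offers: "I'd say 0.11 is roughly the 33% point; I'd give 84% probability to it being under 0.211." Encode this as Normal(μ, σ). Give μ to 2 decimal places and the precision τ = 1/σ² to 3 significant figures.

μ = 0.14, τ = 202

The p-quantile of Normal(μ,σ) is μ + z_p·σ, with z_{0.33} = -0.4399 and z_{0.84} = 0.9945.
Eliminate σ: μ = (z₂·x₁ − z₁·x₂)/(z₂ − z₁) = (0.9945·0.11 − (-0.4399)·0.211)/1.434 = 0.14.
Then σ = (x₂ − x₁)/(z₂ − z₁) = (0.211 − 0.11)/1.434 = 0.07.
Precision τ = 1/σ² = 1/0.07041² = 202.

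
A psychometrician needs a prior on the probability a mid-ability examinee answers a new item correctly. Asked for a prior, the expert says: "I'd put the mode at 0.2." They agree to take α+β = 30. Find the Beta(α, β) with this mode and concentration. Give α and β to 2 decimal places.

For α,β > 1 the Beta mode is (α−1)/(α+β−2). With α+β = 30, the mode is (α−1)/28.
Set (α−1)/28 = 0.2 → α = 1 + 0.2·28 = 6.60.
β = 30 − α = 23.40.

α = 6.60, β = 23.40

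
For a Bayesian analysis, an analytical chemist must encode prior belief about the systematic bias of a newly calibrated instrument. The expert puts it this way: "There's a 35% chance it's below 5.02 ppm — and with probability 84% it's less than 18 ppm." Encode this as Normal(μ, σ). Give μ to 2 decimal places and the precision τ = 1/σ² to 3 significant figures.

The p-quantile of Normal(μ,σ) is μ + z_p·σ, with z_{0.35} = -0.3853 and z_{0.84} = 0.9945.
Eliminate σ: μ = (z₂·x₁ − z₁·x₂)/(z₂ − z₁) = (0.9945·5.02 − (-0.3853)·18)/1.38 = 8.64.
Then σ = (x₂ − x₁)/(z₂ − z₁) = (18 − 5.02)/1.38 = 9.41.
Precision τ = 1/σ² = 1/9.407² = 0.0113.

μ = 8.64, τ = 0.0113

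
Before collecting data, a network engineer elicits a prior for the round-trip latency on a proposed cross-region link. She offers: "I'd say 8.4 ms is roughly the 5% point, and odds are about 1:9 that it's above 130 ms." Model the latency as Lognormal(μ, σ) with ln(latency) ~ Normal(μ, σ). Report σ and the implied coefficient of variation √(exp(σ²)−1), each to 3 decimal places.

If T ~ Lognormal(μ,σ) then ln T ~ Normal(μ,σ), so the p-quantile of ln T is μ + z_p·σ.
ln(8.4) = 2.128 and ln(130) = 4.868; z_{0.05} = -1.645, z_{0.9} = 1.282.
σ = (4.868 − 2.128)/(1.282 − (-1.645)) = 0.936.
μ = 2.128 − (-1.645)·0.936 = 3.668.
CV = √(exp(σ²)−1) = √(exp(0.8762)−1) = 1.184.

σ ≈ 0.936, CV ≈ 1.184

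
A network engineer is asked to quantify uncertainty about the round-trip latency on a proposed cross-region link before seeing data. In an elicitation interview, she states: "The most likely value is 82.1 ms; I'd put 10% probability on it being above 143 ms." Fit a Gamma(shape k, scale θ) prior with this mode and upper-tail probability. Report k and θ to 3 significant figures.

k ≈ 7.16, θ ≈ 13.3

Gamma(k,θ) with k>1 has mode (k−1)θ, so θ = 82.1/(k−1).
Need P(X < 143) = 0.9 with θ tied to k this way. Start at k = 2, θ = 82.1: P(X<143) ≈ 0.520.
Too low — raise k to concentrate. Iterating converges to k ≈ 7.16.
Then θ = 82.1/(7.16−1) ≈ 13.3.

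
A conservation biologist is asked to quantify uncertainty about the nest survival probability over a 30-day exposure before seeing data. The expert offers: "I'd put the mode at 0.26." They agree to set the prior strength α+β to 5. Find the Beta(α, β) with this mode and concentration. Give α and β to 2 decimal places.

α = 1.78, β = 3.22

For α,β > 1 the Beta mode is (α−1)/(α+β−2). With α+β = 5, the mode is (α−1)/3.
Set (α−1)/3 = 0.26 → α = 1 + 0.26·3 = 1.78.
β = 5 − α = 3.22.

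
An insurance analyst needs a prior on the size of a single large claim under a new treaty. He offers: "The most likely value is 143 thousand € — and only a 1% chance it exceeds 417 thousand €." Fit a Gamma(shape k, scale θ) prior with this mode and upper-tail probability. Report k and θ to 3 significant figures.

Gamma(k,θ) with k>1 has mode (k−1)θ, so θ = 143/(k−1).
Need P(X < 417) = 0.99 with θ tied to k this way. Start at k = 2, θ = 143: P(X<417) ≈ 0.788.
Too low — raise k to concentrate. Iterating converges to k ≈ 4.96.
Then θ = 143/(4.96−1) ≈ 36.1.

k ≈ 4.96, θ ≈ 36.1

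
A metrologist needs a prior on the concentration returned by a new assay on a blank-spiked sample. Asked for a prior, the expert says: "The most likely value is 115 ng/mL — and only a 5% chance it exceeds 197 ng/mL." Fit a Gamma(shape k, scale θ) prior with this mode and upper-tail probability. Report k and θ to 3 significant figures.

k ≈ 10.6, θ ≈ 11.9

Gamma(k,θ) with k>1 has mode (k−1)θ, so θ = 115/(k−1).
Need P(X < 197) = 0.95 with θ tied to k this way. Start at k = 2, θ = 115: P(X<197) ≈ 0.511.
Too low — raise k to concentrate. Iterating converges to k ≈ 10.6.
Then θ = 115/(10.6−1) ≈ 11.9.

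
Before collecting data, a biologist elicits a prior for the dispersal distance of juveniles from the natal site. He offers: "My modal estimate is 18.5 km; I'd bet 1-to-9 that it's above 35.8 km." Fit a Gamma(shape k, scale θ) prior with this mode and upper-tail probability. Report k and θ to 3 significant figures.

Gamma(k,θ) with k>1 has mode (k−1)θ, so θ = 18.5/(k−1).
Need P(X < 35.8) = 0.9 with θ tied to k this way. Start at k = 2, θ = 18.5: P(X<35.8) ≈ 0.576.
Too low — raise k to concentrate. Iterating converges to k ≈ 5.39.
Then θ = 18.5/(5.39−1) ≈ 4.21.

k ≈ 5.39, θ ≈ 4.21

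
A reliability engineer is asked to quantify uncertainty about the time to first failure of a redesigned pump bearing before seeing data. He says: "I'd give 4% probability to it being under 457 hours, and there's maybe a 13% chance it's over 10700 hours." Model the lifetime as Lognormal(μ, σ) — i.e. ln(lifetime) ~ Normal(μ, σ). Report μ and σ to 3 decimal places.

μ ≈ 8.043, σ ≈ 1.096

If T ~ Lognormal(μ,σ) then ln T ~ Normal(μ,σ), so the p-quantile of ln T is μ + z_p·σ.
ln(457) = 6.125 and ln(10700) = 9.278; z_{0.04} = -1.751, z_{0.87} = 1.126.
σ = (9.278 − 6.125)/(1.126 − (-1.751)) = 1.096.
μ = 6.125 − (-1.751)·1.096 = 8.043.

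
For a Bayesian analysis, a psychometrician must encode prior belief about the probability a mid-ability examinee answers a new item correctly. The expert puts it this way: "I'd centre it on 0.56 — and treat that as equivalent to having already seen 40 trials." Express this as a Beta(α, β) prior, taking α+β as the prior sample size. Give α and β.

Under the effective-sample-size interpretation, Beta(α, β) has prior mean α/(α+β) and prior sample size α+β.
So α+β = 40 and α/(α+β) = 0.56, giving α = 0.56·40 = 22.4 and β = 40 − 22.4 = 17.6.

α = 22.4, β = 17.6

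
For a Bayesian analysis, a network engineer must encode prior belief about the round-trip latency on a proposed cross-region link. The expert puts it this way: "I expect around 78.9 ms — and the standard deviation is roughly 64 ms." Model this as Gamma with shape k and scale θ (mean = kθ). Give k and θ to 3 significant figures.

k ≈ 1.52, θ ≈ 51.9

For Gamma(k, scale θ): mean = kθ, variance = kθ², so CV = 1/√k.
CV = SD/mean = 64/78.9 = 0.8112, hence k = 1/CV² = 1.52.
Then θ = mean/k = 78.9/1.52 = 51.9.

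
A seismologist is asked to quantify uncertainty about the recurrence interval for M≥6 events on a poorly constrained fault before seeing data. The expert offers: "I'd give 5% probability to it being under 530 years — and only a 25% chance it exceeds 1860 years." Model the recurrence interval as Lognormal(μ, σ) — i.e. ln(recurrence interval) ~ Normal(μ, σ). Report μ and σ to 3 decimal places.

If T ~ Lognormal(μ,σ) then ln T ~ Normal(μ,σ), so the p-quantile of ln T is μ + z_p·σ.
ln(530) = 6.273 and ln(1860) = 7.528; z_{0.05} = -1.645, z_{0.75} = 0.6745.
σ = (7.528 − 6.273)/(0.6745 − (-1.645)) = 0.541.
μ = 6.273 − (-1.645)·0.541 = 7.163.

μ ≈ 7.163, σ ≈ 0.541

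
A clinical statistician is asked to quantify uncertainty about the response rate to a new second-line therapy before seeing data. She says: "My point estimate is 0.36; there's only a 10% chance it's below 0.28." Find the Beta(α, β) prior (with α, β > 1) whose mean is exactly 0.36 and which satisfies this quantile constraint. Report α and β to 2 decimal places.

With mean 0.36 fixed, write α = 0.36s, β = 0.64s where s = α+β.
Need P(θ < 0.28) = 0.1 under Beta(0.36s, 0.64s). Normal approximation: (q−m)/√(m(1−m)/s) ≈ z_{0.1} = -1.28, so s ≈ 0.36·0.64·(-1.28)²/(0.28−0.36)² = 59.1.
At s = 59.1: P(θ<0.28) ≈ 0.096. Adjusting to match 0.1 gives s ≈ 57.14.
So α = 0.36·57.14 ≈ 20.57, β = 0.64·57.14 ≈ 36.57.

α ≈ 20.57, β ≈ 36.57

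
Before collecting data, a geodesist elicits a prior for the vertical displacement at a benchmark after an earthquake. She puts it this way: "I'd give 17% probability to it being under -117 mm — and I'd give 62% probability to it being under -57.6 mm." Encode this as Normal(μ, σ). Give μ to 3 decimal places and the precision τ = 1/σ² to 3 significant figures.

The p-quantile of Normal(μ,σ) is μ + z_p·σ, with z_{0.17} = -0.9542 and z_{0.62} = 0.3055.
Eliminate σ: μ = (z₂·x₁ − z₁·x₂)/(z₂ − z₁) = (0.3055·-117 − (-0.9542)·-57.6)/1.26 = -72.005.
Then σ = (x₂ − x₁)/(z₂ − z₁) = (-57.6 − -117)/1.26 = 47.156.
Precision τ = 1/σ² = 1/47.16² = 0.00045.

μ = -72.005, τ = 0.00045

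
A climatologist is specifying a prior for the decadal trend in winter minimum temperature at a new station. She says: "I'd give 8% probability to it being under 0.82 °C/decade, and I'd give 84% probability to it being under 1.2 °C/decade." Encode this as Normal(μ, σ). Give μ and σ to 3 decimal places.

For Normal(μ,σ), the p-quantile is μ + z_p·σ. Here z_{0.08} = -1.405, z_{0.84} = 0.9945.
So 0.82 = μ − 1.405σ and 1.2 = μ + 0.9945σ.
Subtracting: σ = (1.2 − 0.82)/(0.9945 − (-1.405)) = 0.158.
Then μ = 0.82 − (-1.405)·0.158 = 1.043.

μ = 1.043, σ = 0.158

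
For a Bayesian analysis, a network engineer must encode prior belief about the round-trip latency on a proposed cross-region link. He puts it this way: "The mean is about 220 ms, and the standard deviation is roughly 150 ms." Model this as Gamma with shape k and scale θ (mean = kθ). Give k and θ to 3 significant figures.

k ≈ 2.15, θ ≈ 102

For Gamma(k, scale θ): mean = kθ, variance = kθ², so CV = 1/√k.
CV = SD/mean = 150/220 = 0.6818, hence k = 1/CV² = 2.15.
Then θ = mean/k = 220/2.15 = 102.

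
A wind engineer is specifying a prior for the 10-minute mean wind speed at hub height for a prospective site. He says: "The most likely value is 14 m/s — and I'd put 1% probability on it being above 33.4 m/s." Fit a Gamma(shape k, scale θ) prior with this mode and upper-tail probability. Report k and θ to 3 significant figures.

k ≈ 7.27, θ ≈ 2.23

Gamma(k,θ) with k>1 has mode (k−1)θ, so θ = 14/(k−1).
Need P(X < 33.4) = 0.99 with θ tied to k this way. Start at k = 2, θ = 14: P(X<33.4) ≈ 0.688.
Too low — raise k to concentrate. Iterating converges to k ≈ 7.27.
Then θ = 14/(7.27−1) ≈ 2.23.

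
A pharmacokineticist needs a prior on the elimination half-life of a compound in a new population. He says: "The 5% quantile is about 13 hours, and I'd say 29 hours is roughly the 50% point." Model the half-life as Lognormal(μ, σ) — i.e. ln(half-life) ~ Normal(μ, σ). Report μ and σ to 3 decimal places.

μ ≈ 3.367, σ ≈ 0.488

If T ~ Lognormal(μ,σ) then ln T ~ Normal(μ,σ), so the p-quantile of ln T is μ + z_p·σ.
ln(13) = 2.565 and ln(29) = 3.367; z_{0.05} = -1.645, z_{0.5} = 0.
σ = (3.367 − 2.565)/(0 − (-1.645)) = 0.488.
μ = 2.565 − (-1.645)·0.488 = 3.367.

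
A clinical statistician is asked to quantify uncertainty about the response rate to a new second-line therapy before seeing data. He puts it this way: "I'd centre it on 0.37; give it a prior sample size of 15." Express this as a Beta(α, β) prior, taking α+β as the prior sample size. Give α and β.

α = 5.55, β = 9.45

Under the effective-sample-size interpretation, Beta(α, β) has prior mean α/(α+β) and prior sample size α+β.
So α+β = 15 and α/(α+β) = 0.37, giving α = 0.37·15 = 5.55 and β = 15 − 5.55 = 9.45.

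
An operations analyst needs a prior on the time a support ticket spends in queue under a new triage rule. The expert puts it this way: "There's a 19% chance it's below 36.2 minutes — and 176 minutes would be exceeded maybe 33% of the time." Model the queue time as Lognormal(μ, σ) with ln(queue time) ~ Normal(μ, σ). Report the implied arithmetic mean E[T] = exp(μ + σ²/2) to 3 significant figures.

E[T] ≈ 213 minutes

If T ~ Lognormal(μ,σ) then ln T ~ Normal(μ,σ), so the p-quantile of ln T is μ + z_p·σ.
ln(36.2) = 3.589 and ln(176) = 5.17; z_{0.19} = -0.8779, z_{0.67} = 0.4399.
σ = (5.17 − 3.589)/(0.4399 − (-0.8779)) = 1.200.
μ = 3.589 − (-0.8779)·1.200 = 4.643.
E[T] = exp(μ + σ²/2) = exp(4.643 + 0.7200) = 213 minutes.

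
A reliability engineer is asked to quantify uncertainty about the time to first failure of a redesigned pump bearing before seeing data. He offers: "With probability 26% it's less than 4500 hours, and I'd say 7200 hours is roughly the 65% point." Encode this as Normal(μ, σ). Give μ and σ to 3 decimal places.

For Normal(μ,σ), the p-quantile is μ + z_p·σ. Here z_{0.26} = -0.6433, z_{0.65} = 0.3853.
So 4500 = μ − 0.6433σ and 7200 = μ + 0.3853σ.
Subtracting: σ = (7200 − 4500)/(0.3853 − (-0.6433)) = 2624.759.
Then μ = 4500 − (-0.6433)·2624.759 = 6188.627.

μ = 6188.627, σ = 2624.759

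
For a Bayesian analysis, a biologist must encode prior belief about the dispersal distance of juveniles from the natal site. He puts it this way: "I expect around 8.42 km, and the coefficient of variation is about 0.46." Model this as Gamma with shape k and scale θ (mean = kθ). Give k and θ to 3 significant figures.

k ≈ 4.73, θ ≈ 1.78

For Gamma(k, scale θ): mean = kθ, variance = kθ², so CV = 1/√k.
CV = 0.46, hence k = 1/CV² = 4.73.
Then θ = mean/k = 8.42/4.73 = 1.78.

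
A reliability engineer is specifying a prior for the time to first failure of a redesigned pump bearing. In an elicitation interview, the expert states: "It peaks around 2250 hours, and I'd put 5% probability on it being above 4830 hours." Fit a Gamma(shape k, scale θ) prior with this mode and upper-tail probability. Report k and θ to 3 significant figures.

k ≈ 5.72, θ ≈ 476

Gamma(k,θ) with k>1 has mode (k−1)θ, so θ = 2250/(k−1).
Need P(X < 4830) = 0.95 with θ tied to k this way. Start at k = 2, θ = 2250: P(X<4830) ≈ 0.632.
Too low — raise k to concentrate. Iterating converges to k ≈ 5.72.
Then θ = 2250/(5.72−1) ≈ 476.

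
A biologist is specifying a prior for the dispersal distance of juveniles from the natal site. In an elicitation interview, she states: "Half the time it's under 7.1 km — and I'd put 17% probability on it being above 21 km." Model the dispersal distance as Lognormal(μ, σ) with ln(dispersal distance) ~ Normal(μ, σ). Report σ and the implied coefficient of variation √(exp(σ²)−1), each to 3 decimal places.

σ ≈ 1.137, CV ≈ 1.624

If T ~ Lognormal(μ,σ) then ln T ~ Normal(μ,σ), so the p-quantile of ln T is μ + z_p·σ.
ln(7.1) = 1.96 and ln(21) = 3.045; z_{0.5} = 0, z_{0.83} = 0.9542.
σ = (3.045 − 1.96)/(0.9542 − (0)) = 1.137.
μ = 1.96 − (0)·1.137 = 1.960.
CV = √(exp(σ²)−1) = √(exp(1.2917)−1) = 1.624.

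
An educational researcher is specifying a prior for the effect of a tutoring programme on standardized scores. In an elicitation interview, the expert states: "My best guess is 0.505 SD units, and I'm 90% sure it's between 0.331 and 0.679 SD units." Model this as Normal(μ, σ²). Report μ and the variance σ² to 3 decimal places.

A symmetric 90% interval runs μ ± z·σ with z = 1.645.
Half-width = 0.174, so σ = 0.174/1.645 = 0.1058 and σ² = 0.011.
μ is the stated best guess, 0.505.

μ = 0.505, σ² = 0.011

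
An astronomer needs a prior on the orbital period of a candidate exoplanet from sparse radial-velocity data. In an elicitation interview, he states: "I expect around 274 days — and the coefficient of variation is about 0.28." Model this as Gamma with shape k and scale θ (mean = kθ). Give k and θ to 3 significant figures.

For Gamma(k, scale θ): mean = kθ, variance = kθ², so CV = 1/√k.
CV = 0.28, hence k = 1/CV² = 12.8.
Then θ = mean/k = 274/12.8 = 21.5.

k ≈ 12.8, θ ≈ 21.5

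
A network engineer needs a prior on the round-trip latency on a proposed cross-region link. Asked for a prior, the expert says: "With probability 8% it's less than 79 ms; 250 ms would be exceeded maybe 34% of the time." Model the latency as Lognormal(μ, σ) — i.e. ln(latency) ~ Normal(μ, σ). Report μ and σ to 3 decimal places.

μ ≈ 5.260, σ ≈ 0.634

If T ~ Lognormal(μ,σ) then ln T ~ Normal(μ,σ), so the p-quantile of ln T is μ + z_p·σ.
ln(79) = 4.369 and ln(250) = 5.521; z_{0.08} = -1.405, z_{0.66} = 0.4125.
σ = (5.521 − 4.369)/(0.4125 − (-1.405)) = 0.634.
μ = 4.369 − (-1.405)·0.634 = 5.260.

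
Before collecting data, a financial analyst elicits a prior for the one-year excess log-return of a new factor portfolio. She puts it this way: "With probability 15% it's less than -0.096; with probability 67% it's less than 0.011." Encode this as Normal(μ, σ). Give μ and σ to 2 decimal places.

The p-quantile of Normal(μ,σ) is μ + z_p·σ, with z_{0.15} = -1.036 and z_{0.67} = 0.4399.
Eliminate σ: μ = (z₂·x₁ − z₁·x₂)/(z₂ − z₁) = (0.4399·-0.096 − (-1.036)·0.011)/1.476 = -0.02.
Then σ = (x₂ − x₁)/(z₂ − z₁) = (0.011 − -0.096)/1.476 = 0.07.

μ = -0.02, σ = 0.07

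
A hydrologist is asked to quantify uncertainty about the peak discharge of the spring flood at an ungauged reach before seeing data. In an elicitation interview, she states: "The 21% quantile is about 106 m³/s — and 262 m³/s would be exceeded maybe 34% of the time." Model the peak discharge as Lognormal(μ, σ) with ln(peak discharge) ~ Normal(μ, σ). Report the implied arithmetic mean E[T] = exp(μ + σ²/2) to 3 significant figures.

If T ~ Lognormal(μ,σ) then ln T ~ Normal(μ,σ), so the p-quantile of ln T is μ + z_p·σ.
ln(106) = 4.663 and ln(262) = 5.568; z_{0.21} = -0.8064, z_{0.66} = 0.4125.
σ = (5.568 − 4.663)/(0.4125 − (-0.8064)) = 0.742.
μ = 4.663 − (-0.8064)·0.742 = 5.262.
E[T] = exp(μ + σ²/2) = exp(5.262 + 0.2756) = 254 m³/s.

E[T] ≈ 254 m³/s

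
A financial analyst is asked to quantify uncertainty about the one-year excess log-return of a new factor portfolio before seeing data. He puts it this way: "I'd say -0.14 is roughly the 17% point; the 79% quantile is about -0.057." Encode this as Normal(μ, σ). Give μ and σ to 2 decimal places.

μ = -0.10, σ = 0.05

For Normal(μ,σ), the p-quantile is μ + z_p·σ. Here z_{0.17} = -0.9542, z_{0.79} = 0.8064.
So -0.14 = μ − 0.9542σ and -0.057 = μ + 0.8064σ.
Subtracting: σ = (-0.057 − -0.14)/(0.8064 − (-0.9542)) = 0.05.
Then μ = -0.14 − (-0.9542)·0.05 = -0.10.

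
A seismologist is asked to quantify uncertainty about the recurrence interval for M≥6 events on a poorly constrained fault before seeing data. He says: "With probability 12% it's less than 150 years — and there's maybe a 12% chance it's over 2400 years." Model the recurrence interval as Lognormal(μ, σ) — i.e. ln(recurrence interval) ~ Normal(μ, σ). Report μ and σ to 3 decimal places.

If T ~ Lognormal(μ,σ) then ln T ~ Normal(μ,σ), so the p-quantile of ln T is μ + z_p·σ.
ln(150) = 5.011 and ln(2400) = 7.783; z_{0.12} = -1.175, z_{0.88} = 1.175.
σ = (7.783 − 5.011)/(1.175 − (-1.175)) = 1.180.
μ = 5.011 − (-1.175)·1.180 = 6.397.

μ ≈ 6.397, σ ≈ 1.180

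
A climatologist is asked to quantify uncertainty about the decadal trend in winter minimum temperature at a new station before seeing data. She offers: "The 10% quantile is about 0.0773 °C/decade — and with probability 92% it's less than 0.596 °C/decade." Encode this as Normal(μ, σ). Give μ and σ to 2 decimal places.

For Normal(μ,σ), the p-quantile is μ + z_p·σ. Here z_{0.1} = -1.282, z_{0.92} = 1.405.
So 0.0773 = μ − 1.282σ and 0.596 = μ + 1.405σ.
Subtracting: σ = (0.596 − 0.0773)/(1.405 − (-1.282)) = 0.19.
Then μ = 0.0773 − (-1.282)·0.19 = 0.32.

μ = 0.32, σ = 0.19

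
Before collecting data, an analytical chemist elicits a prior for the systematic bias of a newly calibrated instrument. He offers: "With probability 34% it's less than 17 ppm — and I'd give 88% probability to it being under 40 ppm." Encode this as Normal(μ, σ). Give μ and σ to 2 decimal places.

For Normal(μ,σ), the p-quantile is μ + z_p·σ. Here z_{0.34} = -0.4125, z_{0.88} = 1.175.
So 17 = μ − 0.4125σ and 40 = μ + 1.175σ.
Subtracting: σ = (40 − 17)/(1.175 − (-0.4125)) = 14.49.
Then μ = 17 − (-0.4125)·14.49 = 22.98.

μ = 22.98, σ = 14.49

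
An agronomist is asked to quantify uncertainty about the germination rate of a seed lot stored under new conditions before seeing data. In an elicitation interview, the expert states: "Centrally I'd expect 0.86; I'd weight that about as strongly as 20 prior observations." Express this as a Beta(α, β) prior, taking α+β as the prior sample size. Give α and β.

Under the effective-sample-size interpretation, Beta(α, β) has prior mean α/(α+β) and prior sample size α+β.
So α+β = 20 and α/(α+β) = 0.86, giving α = 0.86·20 = 17.2 and β = 20 − 17.2 = 2.8.

α = 17.2, β = 2.8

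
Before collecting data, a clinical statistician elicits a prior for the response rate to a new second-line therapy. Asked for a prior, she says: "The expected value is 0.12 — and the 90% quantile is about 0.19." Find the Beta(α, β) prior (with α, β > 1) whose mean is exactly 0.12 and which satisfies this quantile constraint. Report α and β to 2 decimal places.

α ≈ 4.59, β ≈ 33.67

With mean 0.12 fixed, write α = 0.12s, β = 0.88s where s = α+β.
Need P(θ < 0.19) = 0.9 under Beta(0.12s, 0.88s). Normal approximation: (q−m)/√(m(1−m)/s) ≈ z_{0.9} = 1.28, so s ≈ 0.12·0.88·(1.28)²/(0.19−0.12)² = 35.4.
At s = 35.4: P(θ<0.19) ≈ 0.893. Adjusting to match 0.9 gives s ≈ 38.26.
So α = 0.12·38.26 ≈ 4.59, β = 0.88·38.26 ≈ 33.67.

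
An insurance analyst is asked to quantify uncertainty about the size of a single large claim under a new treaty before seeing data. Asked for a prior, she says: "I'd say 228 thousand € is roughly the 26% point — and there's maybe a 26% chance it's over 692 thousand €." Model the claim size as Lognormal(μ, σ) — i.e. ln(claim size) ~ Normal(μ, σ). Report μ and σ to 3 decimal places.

If T ~ Lognormal(μ,σ) then ln T ~ Normal(μ,σ), so the p-quantile of ln T is μ + z_p·σ.
ln(228) = 5.429 and ln(692) = 6.54; z_{0.26} = -0.6433, z_{0.74} = 0.6433.
σ = (6.54 − 5.429)/(0.6433 − (-0.6433)) = 0.863.
μ = 5.429 − (-0.6433)·0.863 = 5.984.

μ ≈ 5.984, σ ≈ 0.863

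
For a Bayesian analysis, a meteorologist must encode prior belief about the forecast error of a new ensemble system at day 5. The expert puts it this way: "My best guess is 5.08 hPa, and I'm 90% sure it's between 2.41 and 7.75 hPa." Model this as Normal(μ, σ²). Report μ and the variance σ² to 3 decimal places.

A symmetric 90% interval runs μ ± z·σ with z = 1.645.
Half-width = 2.67, so σ = 2.67/1.645 = 1.6232 and σ² = 2.635.
μ is the stated best guess, 5.080.

μ = 5.080, σ² = 2.635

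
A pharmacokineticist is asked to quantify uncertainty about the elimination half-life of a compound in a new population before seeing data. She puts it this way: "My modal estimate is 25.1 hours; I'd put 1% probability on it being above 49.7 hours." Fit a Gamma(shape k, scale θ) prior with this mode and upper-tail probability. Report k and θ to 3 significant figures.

k ≈ 11.5, θ ≈ 2.38

Gamma(k,θ) with k>1 has mode (k−1)θ, so θ = 25.1/(k−1).
Need P(X < 49.7) = 0.99 with θ tied to k this way. Start at k = 2, θ = 25.1: P(X<49.7) ≈ 0.589.
Too low — raise k to concentrate. Iterating converges to k ≈ 11.5.
Then θ = 25.1/(11.5−1) ≈ 2.38.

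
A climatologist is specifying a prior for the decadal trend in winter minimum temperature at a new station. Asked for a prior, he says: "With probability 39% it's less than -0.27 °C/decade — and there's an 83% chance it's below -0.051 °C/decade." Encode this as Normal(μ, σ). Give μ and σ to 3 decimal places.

The p-quantile of Normal(μ,σ) is μ + z_p·σ, with z_{0.39} = -0.2793 and z_{0.83} = 0.9542.
Eliminate σ: μ = (z₂·x₁ − z₁·x₂)/(z₂ − z₁) = (0.9542·-0.27 − (-0.2793)·-0.051)/1.233 = -0.220.
Then σ = (x₂ − x₁)/(z₂ − z₁) = (-0.051 − -0.27)/1.233 = 0.178.

μ = -0.220, σ = 0.178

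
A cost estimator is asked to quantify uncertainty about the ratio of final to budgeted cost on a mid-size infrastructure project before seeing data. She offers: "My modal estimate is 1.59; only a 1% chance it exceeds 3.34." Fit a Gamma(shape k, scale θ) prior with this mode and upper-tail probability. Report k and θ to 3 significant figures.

k ≈ 9.83, θ ≈ 0.18

Gamma(k,θ) with k>1 has mode (k−1)θ, so θ = 1.59/(k−1).
Need P(X < 3.34) = 0.99 with θ tied to k this way. Start at k = 2, θ = 1.59: P(X<3.34) ≈ 0.621.
Too low — raise k to concentrate. Iterating converges to k ≈ 9.83.
Then θ = 1.59/(9.83−1) ≈ 0.18.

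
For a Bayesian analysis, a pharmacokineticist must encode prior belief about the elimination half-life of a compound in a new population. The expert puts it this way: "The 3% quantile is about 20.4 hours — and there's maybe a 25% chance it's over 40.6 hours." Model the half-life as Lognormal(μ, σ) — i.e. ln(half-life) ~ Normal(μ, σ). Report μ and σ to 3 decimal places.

If T ~ Lognormal(μ,σ) then ln T ~ Normal(μ,σ), so the p-quantile of ln T is μ + z_p·σ.
ln(20.4) = 3.016 and ln(40.6) = 3.704; z_{0.03} = -1.881, z_{0.75} = 0.6745.
σ = (3.704 − 3.016)/(0.6745 − (-1.881)) = 0.269.
μ = 3.016 − (-1.881)·0.269 = 3.522.

μ ≈ 3.522, σ ≈ 0.269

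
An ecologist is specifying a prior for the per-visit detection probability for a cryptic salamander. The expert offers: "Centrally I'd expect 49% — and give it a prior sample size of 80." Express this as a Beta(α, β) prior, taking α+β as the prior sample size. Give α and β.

Under the effective-sample-size interpretation, Beta(α, β) has prior mean α/(α+β) and prior sample size α+β.
So α+β = 80 and α/(α+β) = 0.49, giving α = 0.49·80 = 39.2 and β = 80 − 39.2 = 40.8.

α = 39.2, β = 40.8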